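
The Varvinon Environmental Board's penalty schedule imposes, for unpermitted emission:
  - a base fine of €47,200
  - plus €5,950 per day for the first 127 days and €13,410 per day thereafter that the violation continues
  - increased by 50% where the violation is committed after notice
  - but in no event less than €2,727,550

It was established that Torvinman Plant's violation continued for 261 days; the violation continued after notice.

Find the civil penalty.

€3,899,685

First 127 days: 127 × €5,950 = €755,650
Remaining days: (261 − 127) × €13,410 = €1,796,940
Per-day component: €755,650 + €1,796,940 = €2,552,590
Base plus per-day: €47,200 + €2,552,590 = €2,599,790
Enhancement: 50% of €2,599,790 = €1,299,895
Enhanced fine: €2,599,790 + €1,299,895 = €3,899,685
Minimum €2,727,550: €3,899,685 meets the minimum, no increase.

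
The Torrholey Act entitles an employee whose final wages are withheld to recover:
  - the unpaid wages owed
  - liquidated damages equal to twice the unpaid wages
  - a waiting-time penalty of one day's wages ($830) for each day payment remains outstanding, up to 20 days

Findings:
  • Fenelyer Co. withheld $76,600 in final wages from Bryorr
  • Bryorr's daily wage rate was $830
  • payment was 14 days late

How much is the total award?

$241,420

Doubled: 2 × $76,600 = $153,200
Penalty days: min(14, 20) = 14
Waiting-time penalty: 14 × $830 = $11,620
Total award: $76,600 + $153,200 + $11,620 = $241,420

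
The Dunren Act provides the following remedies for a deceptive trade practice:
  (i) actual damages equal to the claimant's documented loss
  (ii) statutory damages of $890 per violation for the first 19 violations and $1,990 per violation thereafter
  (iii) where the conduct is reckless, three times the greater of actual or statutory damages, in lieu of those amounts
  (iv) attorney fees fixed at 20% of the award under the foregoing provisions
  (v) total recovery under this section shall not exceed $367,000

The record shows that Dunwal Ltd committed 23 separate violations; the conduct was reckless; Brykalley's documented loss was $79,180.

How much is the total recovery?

$285,048

First 19 violations: 19 × $890 = $16,910
Remaining violations: (23 − 19) × $1,990 = $7,960
Statutory damages: $16,910 + $7,960 = $24,870
Greater of actual damages ($79,180) or statutory damages ($24,870): $79,180
Trebled: 3 × $79,180 = $237,540
Attorney fees: 20% of $237,540 = $47,508
Total before cap: $237,540 + $47,508 = $285,048
Cap at $367,000: $285,048 is within the cap, no reduction.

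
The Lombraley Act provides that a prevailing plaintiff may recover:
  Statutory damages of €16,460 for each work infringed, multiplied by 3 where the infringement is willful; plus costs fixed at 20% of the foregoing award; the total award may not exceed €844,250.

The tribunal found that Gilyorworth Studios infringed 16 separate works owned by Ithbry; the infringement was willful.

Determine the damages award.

Statutory damages: 16 × €16,460 = €263,360
Trebled: 3 × €263,360 = €790,080
Costs: 20% of €790,080 = €158,016
Award plus costs: €790,080 + €158,016 = €948,096
Cap at €844,250: €948,096 exceeds the cap → €844,250

€844,250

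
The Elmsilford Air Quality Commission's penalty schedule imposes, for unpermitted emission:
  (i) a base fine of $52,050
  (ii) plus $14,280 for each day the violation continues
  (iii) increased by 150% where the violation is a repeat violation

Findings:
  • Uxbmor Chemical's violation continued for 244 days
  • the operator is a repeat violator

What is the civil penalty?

$8,840,925

Per-day component: 244 × $14,280 = $3,484,320
Base plus per-day: $52,050 + $3,484,320 = $3,536,370
Enhancement: 150% of $3,536,370 = $5,304,555
Enhanced fine: $3,536,370 + $5,304,555 = $8,840,925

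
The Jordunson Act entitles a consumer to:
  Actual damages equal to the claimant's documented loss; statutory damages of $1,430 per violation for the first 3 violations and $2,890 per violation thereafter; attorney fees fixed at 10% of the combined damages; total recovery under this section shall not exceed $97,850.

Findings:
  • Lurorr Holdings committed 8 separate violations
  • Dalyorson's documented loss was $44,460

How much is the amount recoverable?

$69,520

First 3 violations: 3 × $1,430 = $4,290
Remaining violations: (8 − 3) × $2,890 = $14,450
Statutory damages: $4,290 + $14,450 = $18,740
Combined damages: $44,460 + $18,740 = $63,200
Attorney fees: 10% of $63,200 = $6,320
Total before cap: $63,200 + $6,320 = $69,520
Cap at $97,850: $69,520 is within the cap, no reduction.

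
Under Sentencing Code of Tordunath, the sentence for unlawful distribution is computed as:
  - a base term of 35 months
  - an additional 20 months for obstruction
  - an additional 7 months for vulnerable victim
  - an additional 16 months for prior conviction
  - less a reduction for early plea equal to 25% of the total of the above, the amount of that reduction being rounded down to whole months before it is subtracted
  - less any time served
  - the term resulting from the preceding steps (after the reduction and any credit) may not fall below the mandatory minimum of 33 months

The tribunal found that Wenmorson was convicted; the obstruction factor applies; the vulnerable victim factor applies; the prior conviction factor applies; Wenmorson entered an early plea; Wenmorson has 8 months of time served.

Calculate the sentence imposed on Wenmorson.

Obstruction enhancement: +20 months
Vulnerable victim enhancement: +7 months
Prior conviction enhancement: +16 months
Adjusted term: 35 months + 20 months + 7 months + 16 months = 78 months
Early plea reduction: 25% of 78 months = 19 months (rounded down)
After reduction: 78 − 19 = 59 months
Less time served: 59 months − 8 months = 51 months
Minimum 33 months: 51 months meets the minimum, no increase.

51 months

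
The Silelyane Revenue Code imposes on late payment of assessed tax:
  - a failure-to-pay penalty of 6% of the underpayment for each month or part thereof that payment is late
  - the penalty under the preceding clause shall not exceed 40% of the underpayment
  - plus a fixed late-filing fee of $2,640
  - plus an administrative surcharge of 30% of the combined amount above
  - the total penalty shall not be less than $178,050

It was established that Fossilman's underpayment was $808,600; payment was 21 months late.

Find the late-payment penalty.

Accrued rate: 6% × 21 = 126%, capped at 40% → 40%
Failure-to-pay penalty: 40% of $808,600 = $323,440
Penalty before surcharge: $323,440 + $2,640 = $326,080
Administrative surcharge: 30% of $326,080 = $97,824
Total penalty: $326,080 + $97,824 = $423,904
Minimum $178,050: $423,904 meets the minimum, no increase.

Penalty: $423,904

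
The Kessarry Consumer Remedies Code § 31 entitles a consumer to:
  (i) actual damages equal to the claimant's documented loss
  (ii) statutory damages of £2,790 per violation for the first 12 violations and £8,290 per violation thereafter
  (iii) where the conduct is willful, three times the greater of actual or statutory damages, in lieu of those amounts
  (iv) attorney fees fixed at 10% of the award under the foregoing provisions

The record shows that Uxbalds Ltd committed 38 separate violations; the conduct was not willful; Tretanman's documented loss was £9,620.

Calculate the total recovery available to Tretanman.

First 12 violations: 12 × £2,790 = £33,480
Remaining violations: (38 − 12) × £8,290 = £215,540
Statutory damages: £33,480 + £215,540 = £249,020
Conduct not willful: the in-lieu enhancement does not apply.
Actual plus statutory damages: £9,620 + £249,020 = £258,640
Attorney fees: 10% of £258,640 = £25,864
Total recovery: £258,640 + £25,864 = £284,504

£284,504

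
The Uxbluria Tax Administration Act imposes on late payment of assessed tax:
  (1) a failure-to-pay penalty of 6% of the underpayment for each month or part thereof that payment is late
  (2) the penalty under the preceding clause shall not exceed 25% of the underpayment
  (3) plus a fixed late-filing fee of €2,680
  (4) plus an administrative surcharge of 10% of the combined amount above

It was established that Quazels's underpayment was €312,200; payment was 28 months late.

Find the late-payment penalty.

Accrued rate: 6% × 28 = 168%, capped at 25% → 25%
Failure-to-pay penalty: 25% of €312,200 = €78,050
Penalty before surcharge: €78,050 + €2,680 = €80,730
Administrative surcharge: 10% of €80,730 = €8,073
Total penalty: €80,730 + €8,073 = €88,803

€88,803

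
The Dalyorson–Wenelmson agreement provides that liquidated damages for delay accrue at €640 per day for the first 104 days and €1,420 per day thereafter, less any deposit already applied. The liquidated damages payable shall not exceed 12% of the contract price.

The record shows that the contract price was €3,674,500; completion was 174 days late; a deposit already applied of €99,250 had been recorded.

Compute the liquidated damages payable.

€66,710

First 104 days: 104 × €640 = €66,560
Remaining days: (174 − 104) × €1,420 = €99,400
Accrued per-day damages: €66,560 + €99,400 = €165,960
Less deposit already applied: €165,960 − €99,250 = €66,710
Cap: 12% of €3,674,500 = €440,940
Cap at €440,940: €66,710 is within the cap, no reduction.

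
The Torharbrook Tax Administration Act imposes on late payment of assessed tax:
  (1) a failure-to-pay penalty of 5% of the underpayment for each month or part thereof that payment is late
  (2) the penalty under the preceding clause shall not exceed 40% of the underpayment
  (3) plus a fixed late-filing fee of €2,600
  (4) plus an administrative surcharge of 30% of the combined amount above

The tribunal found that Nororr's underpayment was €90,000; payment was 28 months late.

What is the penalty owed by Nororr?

Accrued rate: 5% × 28 = 140%, capped at 40% → 40%
Failure-to-pay penalty: 40% of €90,000 = €36,000
Penalty before surcharge: €36,000 + €2,600 = €38,600
Administrative surcharge: 30% of €38,600 = €11,580
Total penalty: €38,600 + €11,580 = €50,180

€50,180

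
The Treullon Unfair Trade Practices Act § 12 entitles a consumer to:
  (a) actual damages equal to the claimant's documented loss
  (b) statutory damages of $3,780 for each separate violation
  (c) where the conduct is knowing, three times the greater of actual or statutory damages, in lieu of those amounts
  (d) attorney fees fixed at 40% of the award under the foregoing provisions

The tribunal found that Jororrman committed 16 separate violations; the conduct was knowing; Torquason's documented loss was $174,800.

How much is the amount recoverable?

Statutory damages: 16 × $3,780 = $60,480
Greater of actual damages ($174,800) or statutory damages ($60,480): $174,800
Trebled: 3 × $174,800 = $524,400
Attorney fees: 40% of $524,400 = $209,760
Total recovery: $524,400 + $209,760 = $734,160

$734,160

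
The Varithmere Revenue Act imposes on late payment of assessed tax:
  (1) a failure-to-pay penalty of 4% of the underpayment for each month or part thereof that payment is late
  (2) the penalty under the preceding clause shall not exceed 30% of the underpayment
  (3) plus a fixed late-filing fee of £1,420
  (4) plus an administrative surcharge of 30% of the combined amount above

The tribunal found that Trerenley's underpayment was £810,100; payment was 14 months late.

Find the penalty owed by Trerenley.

Accrued rate: 4% × 14 = 56%, capped at 30% → 30%
Failure-to-pay penalty: 30% of £810,100 = £243,030
Penalty before surcharge: £243,030 + £1,420 = £244,450
Administrative surcharge: 30% of £244,450 = £73,335
Total penalty: £244,450 + £73,335 = £317,785

£317,785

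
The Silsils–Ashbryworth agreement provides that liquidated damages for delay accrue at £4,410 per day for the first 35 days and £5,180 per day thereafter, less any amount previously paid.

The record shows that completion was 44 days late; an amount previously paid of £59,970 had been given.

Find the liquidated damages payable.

First 35 days: 35 × £4,410 = £154,350
Remaining days: (44 − 35) × £5,180 = £46,620
Accrued per-day damages: £154,350 + £46,620 = £200,970
Less amount previously paid: £200,970 − £59,970 = £141,000

Liquidated damages: £141,000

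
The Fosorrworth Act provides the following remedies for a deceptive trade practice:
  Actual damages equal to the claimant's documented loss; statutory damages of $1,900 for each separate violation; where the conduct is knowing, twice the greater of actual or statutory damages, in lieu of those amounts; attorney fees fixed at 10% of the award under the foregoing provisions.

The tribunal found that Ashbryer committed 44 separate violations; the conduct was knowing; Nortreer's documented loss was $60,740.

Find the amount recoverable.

$183,920

Statutory damages: 44 × $1,900 = $83,600
Greater of actual damages ($60,740) or statutory damages ($83,600): $83,600
Doubled: 2 × $83,600 = $167,200
Attorney fees: 10% of $167,200 = $16,720
Total recovery: $167,200 + $16,720 = $183,920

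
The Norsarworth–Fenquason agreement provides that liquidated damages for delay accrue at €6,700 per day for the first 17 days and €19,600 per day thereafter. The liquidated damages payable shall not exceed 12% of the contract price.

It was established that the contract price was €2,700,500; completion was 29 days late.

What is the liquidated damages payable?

€324,060

First 17 days: 17 × €6,700 = €113,900
Remaining days: (29 − 17) × €19,600 = €235,200
Accrued per-day damages: €113,900 + €235,200 = €349,100
Cap: 12% of €2,700,500 = €324,060
Cap at €324,060: €349,100 exceeds the cap → €324,060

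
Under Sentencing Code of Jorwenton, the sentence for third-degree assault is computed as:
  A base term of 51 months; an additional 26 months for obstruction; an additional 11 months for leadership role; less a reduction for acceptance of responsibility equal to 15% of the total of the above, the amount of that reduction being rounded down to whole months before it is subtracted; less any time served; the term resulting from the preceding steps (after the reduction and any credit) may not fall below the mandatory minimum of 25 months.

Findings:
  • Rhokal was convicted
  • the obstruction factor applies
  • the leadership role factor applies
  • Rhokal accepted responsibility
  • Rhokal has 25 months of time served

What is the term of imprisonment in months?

Sentence: 50 months

Obstruction enhancement: +26 months
Leadership role enhancement: +11 months
Adjusted term: 51 months + 26 months + 11 months = 88 months
Acceptance of responsibility reduction: 15% of 88 months = 13 months (rounded down)
After reduction: 88 − 13 = 75 months
Less time served: 75 months − 25 months = 50 months
Minimum 25 months: 50 months meets the minimum, no increase.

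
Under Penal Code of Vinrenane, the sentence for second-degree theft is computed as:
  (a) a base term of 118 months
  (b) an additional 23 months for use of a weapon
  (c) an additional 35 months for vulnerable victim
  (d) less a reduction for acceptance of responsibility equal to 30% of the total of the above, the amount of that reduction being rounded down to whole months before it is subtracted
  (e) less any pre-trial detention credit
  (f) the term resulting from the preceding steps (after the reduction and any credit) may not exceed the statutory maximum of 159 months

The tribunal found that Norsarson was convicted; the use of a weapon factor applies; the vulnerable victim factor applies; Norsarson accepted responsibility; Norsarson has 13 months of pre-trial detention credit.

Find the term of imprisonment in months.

111 months

Use of a weapon enhancement: +23 months
Vulnerable victim enhancement: +35 months
Adjusted term: 118 months + 23 months + 35 months = 176 months
Acceptance of responsibility reduction: 30% of 176 months = 52 months (rounded down)
After reduction: 176 − 52 = 124 months
Less pre-trial detention credit: 124 months − 13 months = 111 months
Cap at 159 months: 111 months is within the cap, no reduction.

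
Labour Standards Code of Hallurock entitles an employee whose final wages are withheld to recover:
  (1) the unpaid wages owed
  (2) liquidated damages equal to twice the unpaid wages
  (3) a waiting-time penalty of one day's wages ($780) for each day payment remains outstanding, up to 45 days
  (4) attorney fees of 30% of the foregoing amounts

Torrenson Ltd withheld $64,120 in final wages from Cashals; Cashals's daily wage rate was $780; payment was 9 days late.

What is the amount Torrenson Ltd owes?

$259,194

Doubled: 2 × $64,120 = $128,240
Penalty days: min(9, 45) = 9
Waiting-time penalty: 9 × $780 = $7,020
Subtotal: $64,120 + $128,240 + $7,020 = $199,380
Attorney fees: 30% of $199,380 = $59,814
Total award: $199,380 + $59,814 = $259,194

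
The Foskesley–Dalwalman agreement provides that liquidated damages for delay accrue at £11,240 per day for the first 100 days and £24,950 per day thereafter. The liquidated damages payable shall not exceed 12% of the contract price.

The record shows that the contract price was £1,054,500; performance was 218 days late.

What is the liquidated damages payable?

First 100 days: 100 × £11,240 = £1,124,000
Remaining days: (218 − 100) × £24,950 = £2,944,100
Accrued per-day damages: £1,124,000 + £2,944,100 = £4,068,100
Cap: 12% of £1,054,500 = £126,540
Cap at £126,540: £4,068,100 exceeds the cap → £126,540

£126,540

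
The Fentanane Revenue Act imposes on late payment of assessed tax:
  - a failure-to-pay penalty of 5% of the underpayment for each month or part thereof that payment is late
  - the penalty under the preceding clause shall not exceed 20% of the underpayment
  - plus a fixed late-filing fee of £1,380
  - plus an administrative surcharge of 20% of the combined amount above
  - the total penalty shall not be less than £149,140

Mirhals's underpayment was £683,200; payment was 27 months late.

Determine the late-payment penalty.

Penalty: £165,624

Accrued rate: 5% × 27 = 135%, capped at 20% → 20%
Failure-to-pay penalty: 20% of £683,200 = £136,640
Penalty before surcharge: £136,640 + £1,380 = £138,020
Administrative surcharge: 20% of £138,020 = £27,604
Total penalty: £138,020 + £27,604 = £165,624
Minimum £149,140: £165,624 meets the minimum, no increase.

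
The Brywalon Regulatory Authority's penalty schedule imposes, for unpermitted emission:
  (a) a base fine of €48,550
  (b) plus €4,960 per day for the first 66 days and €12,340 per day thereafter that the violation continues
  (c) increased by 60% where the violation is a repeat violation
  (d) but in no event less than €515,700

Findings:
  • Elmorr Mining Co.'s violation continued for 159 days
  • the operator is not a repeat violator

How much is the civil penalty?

€1,523,530

First 66 days: 66 × €4,960 = €327,360
Remaining days: (159 − 66) × €12,340 = €1,147,620
Per-day component: €327,360 + €1,147,620 = €1,474,980
Base plus per-day: €48,550 + €1,474,980 = €1,523,530
The operator is not a repeat violator: no 60% increase.
Minimum €515,700: €1,523,530 meets the minimum, no increase.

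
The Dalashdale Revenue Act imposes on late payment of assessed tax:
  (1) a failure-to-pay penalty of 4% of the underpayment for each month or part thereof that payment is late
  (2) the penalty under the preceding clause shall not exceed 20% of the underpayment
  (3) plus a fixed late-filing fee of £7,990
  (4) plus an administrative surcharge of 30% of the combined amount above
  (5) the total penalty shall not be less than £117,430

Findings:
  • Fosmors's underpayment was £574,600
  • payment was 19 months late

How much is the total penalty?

Accrued rate: 4% × 19 = 76%, capped at 20% → 20%
Failure-to-pay penalty: 20% of £574,600 = £114,920
Penalty before surcharge: £114,920 + £7,990 = £122,910
Administrative surcharge: 30% of £122,910 = £36,873
Total penalty: £122,910 + £36,873 = £159,783
Minimum £117,430: £159,783 meets the minimum, no increase.

£159,783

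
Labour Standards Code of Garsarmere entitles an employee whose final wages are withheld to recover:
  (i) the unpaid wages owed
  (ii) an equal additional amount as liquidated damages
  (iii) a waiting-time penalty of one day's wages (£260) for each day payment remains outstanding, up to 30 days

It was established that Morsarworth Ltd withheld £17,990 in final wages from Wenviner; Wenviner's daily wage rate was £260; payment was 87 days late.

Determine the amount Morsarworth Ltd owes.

Liquidated damages (equal amount): £17,990
Penalty days: min(87, 30) = 30
Waiting-time penalty: 30 × £260 = £7,800
Total award: £17,990 + £17,990 + £7,800 = £43,780

Total award: £43,780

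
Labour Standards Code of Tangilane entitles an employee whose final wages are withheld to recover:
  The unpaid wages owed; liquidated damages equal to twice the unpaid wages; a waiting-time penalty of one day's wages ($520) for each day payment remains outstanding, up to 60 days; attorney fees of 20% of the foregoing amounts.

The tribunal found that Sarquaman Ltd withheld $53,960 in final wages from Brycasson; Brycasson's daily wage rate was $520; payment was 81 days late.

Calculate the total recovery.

Total award: $231,696

Doubled: 2 × $53,960 = $107,920
Penalty days: min(81, 60) = 60
Waiting-time penalty: 60 × $520 = $31,200
Subtotal: $53,960 + $107,920 + $31,200 = $193,080
Attorney fees: 20% of $193,080 = $38,616
Total award: $193,080 + $38,616 = $231,696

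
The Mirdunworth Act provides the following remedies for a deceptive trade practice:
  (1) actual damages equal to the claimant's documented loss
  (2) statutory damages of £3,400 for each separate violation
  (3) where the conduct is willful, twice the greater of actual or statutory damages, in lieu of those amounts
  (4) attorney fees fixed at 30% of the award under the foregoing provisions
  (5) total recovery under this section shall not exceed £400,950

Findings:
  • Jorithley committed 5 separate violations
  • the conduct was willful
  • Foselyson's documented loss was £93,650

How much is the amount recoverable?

Statutory damages: 5 × £3,400 = £17,000
Greater of actual damages (£93,650) or statutory damages (£17,000): £93,650
Doubled: 2 × £93,650 = £187,300
Attorney fees: 30% of £187,300 = £56,190
Total before cap: £187,300 + £56,190 = £243,490
Cap at £400,950: £243,490 is within the cap, no reduction.

£243,490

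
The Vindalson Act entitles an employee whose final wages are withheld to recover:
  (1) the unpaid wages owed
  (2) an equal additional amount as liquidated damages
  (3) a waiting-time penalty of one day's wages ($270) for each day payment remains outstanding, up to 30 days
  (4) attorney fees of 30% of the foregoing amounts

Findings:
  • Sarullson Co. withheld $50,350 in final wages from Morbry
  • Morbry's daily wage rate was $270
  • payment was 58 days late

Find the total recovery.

$141,440

Liquidated damages (equal amount): $50,350
Penalty days: min(58, 30) = 30
Waiting-time penalty: 30 × $270 = $8,100
Subtotal: $50,350 + $50,350 + $8,100 = $108,800
Attorney fees: 30% of $108,800 = $32,640
Total award: $108,800 + $32,640 = $141,440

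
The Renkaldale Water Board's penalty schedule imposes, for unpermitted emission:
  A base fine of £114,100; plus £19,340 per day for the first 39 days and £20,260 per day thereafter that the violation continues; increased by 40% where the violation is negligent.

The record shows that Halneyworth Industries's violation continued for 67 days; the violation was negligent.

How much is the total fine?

£2,009,896

First 39 days: 39 × £19,340 = £754,260
Remaining days: (67 − 39) × £20,260 = £567,280
Per-day component: £754,260 + £567,280 = £1,321,540
Base plus per-day: £114,100 + £1,321,540 = £1,435,640
Enhancement: 40% of £1,435,640 = £574,256
Enhanced fine: £1,435,640 + £574,256 = £2,009,896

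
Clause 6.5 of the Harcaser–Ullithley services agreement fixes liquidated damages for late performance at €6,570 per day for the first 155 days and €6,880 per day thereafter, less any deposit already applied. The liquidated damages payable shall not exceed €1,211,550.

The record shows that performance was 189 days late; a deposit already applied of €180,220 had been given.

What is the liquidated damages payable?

First 155 days: 155 × €6,570 = €1,018,350
Remaining days: (189 − 155) × €6,880 = €233,920
Accrued per-day damages: €1,018,350 + €233,920 = €1,252,270
Less deposit already applied: €1,252,270 − €180,220 = €1,072,050
Cap at €1,211,550: €1,072,050 is within the cap, no reduction.

€1,072,050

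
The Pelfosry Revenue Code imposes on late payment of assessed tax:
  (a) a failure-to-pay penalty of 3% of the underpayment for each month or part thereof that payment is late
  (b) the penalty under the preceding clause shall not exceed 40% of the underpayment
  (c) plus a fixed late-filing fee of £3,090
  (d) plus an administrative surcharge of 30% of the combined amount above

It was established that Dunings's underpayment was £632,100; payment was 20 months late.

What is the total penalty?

£332,709

Accrued rate: 3% × 20 = 60%, capped at 40% → 40%
Failure-to-pay penalty: 40% of £632,100 = £252,840
Penalty before surcharge: £252,840 + £3,090 = £255,930
Administrative surcharge: 30% of £255,930 = £76,779
Total penalty: £255,930 + £76,779 = £332,709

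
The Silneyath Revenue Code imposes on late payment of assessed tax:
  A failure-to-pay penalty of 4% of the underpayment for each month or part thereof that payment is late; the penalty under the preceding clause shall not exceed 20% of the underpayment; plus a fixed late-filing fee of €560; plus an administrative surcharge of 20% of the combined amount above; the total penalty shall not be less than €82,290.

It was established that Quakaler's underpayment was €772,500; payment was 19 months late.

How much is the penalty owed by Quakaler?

Accrued rate: 4% × 19 = 76%, capped at 20% → 20%
Failure-to-pay penalty: 20% of €772,500 = €154,500
Penalty before surcharge: €154,500 + €560 = €155,060
Administrative surcharge: 20% of €155,060 = €31,012
Total penalty: €155,060 + €31,012 = €186,072
Minimum €82,290: €186,072 meets the minimum, no increase.

€186,072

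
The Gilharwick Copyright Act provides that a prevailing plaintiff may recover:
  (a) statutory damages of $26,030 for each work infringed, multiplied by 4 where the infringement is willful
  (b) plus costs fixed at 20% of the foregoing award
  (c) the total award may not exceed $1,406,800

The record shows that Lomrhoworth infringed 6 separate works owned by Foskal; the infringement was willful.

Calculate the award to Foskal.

$749,664

Statutory damages: 6 × $26,030 = $156,180
Multiplied by 4: 4 × $156,180 = $624,720
Costs: 20% of $624,720 = $124,944
Award plus costs: $624,720 + $124,944 = $749,664
Cap at $1,406,800: $749,664 is within the cap, no reduction.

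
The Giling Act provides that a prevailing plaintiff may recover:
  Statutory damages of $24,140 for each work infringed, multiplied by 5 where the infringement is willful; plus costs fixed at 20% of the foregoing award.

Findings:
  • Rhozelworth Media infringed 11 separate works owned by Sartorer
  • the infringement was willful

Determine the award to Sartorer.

Statutory damages: 11 × $24,140 = $265,540
Multiplied by 5: 5 × $265,540 = $1,327,700
Costs: 20% of $1,327,700 = $265,540
Award plus costs: $1,327,700 + $265,540 = $1,593,240

$1,593,240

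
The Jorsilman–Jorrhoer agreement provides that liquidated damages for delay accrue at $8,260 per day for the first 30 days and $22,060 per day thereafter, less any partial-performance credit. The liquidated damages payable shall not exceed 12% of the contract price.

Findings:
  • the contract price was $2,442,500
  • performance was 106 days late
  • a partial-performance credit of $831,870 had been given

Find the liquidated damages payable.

First 30 days: 30 × $8,260 = $247,800
Remaining days: (106 − 30) × $22,060 = $1,676,560
Accrued per-day damages: $247,800 + $1,676,560 = $1,924,360
Less partial-performance credit: $1,924,360 − $831,870 = $1,092,490
Cap: 12% of $2,442,500 = $293,100
Cap at $293,100: $1,092,490 exceeds the cap → $293,100

$293,100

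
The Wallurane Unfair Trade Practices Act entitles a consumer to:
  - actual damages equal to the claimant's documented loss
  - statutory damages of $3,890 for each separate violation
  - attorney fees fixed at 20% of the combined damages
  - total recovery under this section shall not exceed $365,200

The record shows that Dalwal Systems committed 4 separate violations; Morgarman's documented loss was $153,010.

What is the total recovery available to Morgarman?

$202,284

Statutory damages: 4 × $3,890 = $15,560
Combined damages: $153,010 + $15,560 = $168,570
Attorney fees: 20% of $168,570 = $33,714
Total before cap: $168,570 + $33,714 = $202,284
Cap at $365,200: $202,284 is within the cap, no reduction.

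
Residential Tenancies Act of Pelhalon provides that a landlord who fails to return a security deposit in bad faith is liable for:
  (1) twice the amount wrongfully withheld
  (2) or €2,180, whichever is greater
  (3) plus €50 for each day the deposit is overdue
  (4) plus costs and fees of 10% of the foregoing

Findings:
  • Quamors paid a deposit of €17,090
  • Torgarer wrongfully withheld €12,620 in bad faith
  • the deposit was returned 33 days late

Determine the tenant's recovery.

€29,579

Doubled: 2 × €12,620 = €25,240
Minimum €2,180: €25,240 meets the minimum, no increase.
Late-return penalty: 33 × €50 = €1,650
Damages plus late penalty: €25,240 + €1,650 = €26,890
Costs and fees: 10% of €26,890 = €2,689
Total recovery: €26,890 + €2,689 = €29,579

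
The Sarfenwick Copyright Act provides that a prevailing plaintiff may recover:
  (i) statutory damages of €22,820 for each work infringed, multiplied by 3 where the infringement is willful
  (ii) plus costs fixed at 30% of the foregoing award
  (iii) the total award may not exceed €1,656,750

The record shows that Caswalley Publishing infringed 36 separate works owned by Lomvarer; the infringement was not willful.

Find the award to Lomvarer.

Statutory damages: 36 × €22,820 = €821,520
Infringement not willful: no ×3 enhancement.
Costs: 30% of €821,520 = €246,456
Award plus costs: €821,520 + €246,456 = €1,067,976
Cap at €1,656,750: €1,067,976 is within the cap, no reduction.

€1,067,976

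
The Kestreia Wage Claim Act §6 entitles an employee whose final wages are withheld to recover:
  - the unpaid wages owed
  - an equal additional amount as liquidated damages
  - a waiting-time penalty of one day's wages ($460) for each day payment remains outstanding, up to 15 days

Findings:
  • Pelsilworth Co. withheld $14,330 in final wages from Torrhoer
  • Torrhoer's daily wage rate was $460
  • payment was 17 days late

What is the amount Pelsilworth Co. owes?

$35,560

Liquidated damages (equal amount): $14,330
Penalty days: min(17, 15) = 15
Waiting-time penalty: 15 × $460 = $6,900
Total award: $14,330 + $14,330 + $6,900 = $35,560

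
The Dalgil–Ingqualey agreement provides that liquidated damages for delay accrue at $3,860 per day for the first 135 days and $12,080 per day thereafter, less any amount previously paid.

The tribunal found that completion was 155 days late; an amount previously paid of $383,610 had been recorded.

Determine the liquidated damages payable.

First 135 days: 135 × $3,860 = $521,100
Remaining days: (155 − 135) × $12,080 = $241,600
Accrued per-day damages: $521,100 + $241,600 = $762,700
Less amount previously paid: $762,700 − $383,610 = $379,090

Liquidated damages: $379,090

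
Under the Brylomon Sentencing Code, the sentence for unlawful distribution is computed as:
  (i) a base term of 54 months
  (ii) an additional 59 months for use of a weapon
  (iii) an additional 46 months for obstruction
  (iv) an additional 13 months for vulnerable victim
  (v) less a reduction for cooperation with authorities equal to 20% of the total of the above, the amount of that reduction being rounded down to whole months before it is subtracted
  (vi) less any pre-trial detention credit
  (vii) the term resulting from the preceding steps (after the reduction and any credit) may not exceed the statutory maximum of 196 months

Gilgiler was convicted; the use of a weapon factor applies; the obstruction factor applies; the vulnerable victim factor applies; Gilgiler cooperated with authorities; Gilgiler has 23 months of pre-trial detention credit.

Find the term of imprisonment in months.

115 months

Use of a weapon enhancement: +59 months
Obstruction enhancement: +46 months
Vulnerable victim enhancement: +13 months
Adjusted term: 54 months + 59 months + 46 months + 13 months = 172 months
Cooperation with authorities reduction: 20% of 172 months = 34 months (rounded down)
After reduction: 172 − 34 = 138 months
Less pre-trial detention credit: 138 months − 23 months = 115 months
Cap at 196 months: 115 months is within the cap, no reduction.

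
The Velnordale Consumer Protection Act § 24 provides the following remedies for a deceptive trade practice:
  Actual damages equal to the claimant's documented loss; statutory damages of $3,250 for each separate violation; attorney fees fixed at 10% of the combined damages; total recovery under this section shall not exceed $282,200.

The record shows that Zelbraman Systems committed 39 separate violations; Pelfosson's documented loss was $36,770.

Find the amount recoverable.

$179,872

Statutory damages: 39 × $3,250 = $126,750
Combined damages: $36,770 + $126,750 = $163,520
Attorney fees: 10% of $163,520 = $16,352
Total before cap: $163,520 + $16,352 = $179,872
Cap at $282,200: $179,872 is within the cap, no reduction.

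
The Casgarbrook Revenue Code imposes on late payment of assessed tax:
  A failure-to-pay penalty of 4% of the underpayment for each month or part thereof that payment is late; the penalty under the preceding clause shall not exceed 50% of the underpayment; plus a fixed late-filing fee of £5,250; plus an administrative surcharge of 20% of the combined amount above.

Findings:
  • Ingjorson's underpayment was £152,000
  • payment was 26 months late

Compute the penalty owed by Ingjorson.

Accrued rate: 4% × 26 = 104%, capped at 50% → 50%
Failure-to-pay penalty: 50% of £152,000 = £76,000
Penalty before surcharge: £76,000 + £5,250 = £81,250
Administrative surcharge: 20% of £81,250 = £16,250
Total penalty: £81,250 + £16,250 = £97,500

£97,500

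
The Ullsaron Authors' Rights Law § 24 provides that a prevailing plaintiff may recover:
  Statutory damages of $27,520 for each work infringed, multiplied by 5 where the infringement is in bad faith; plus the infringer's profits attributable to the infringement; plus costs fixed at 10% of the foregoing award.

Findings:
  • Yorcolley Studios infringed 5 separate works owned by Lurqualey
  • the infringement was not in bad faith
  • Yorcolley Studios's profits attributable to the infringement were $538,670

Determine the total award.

Statutory damages: 5 × $27,520 = $137,600
Infringement not in bad faith: no ×5 enhancement.
Combined award: $137,600 + $538,670 = $676,270
Costs: 10% of $676,270 = $67,627
Award plus costs: $676,270 + $67,627 = $743,897

$743,897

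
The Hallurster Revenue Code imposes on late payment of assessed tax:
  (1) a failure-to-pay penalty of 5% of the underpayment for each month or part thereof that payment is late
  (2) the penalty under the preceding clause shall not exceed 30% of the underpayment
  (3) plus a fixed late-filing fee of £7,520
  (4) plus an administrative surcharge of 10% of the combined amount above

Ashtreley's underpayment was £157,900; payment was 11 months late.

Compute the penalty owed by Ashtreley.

£60,379

Accrued rate: 5% × 11 = 55%, capped at 30% → 30%
Failure-to-pay penalty: 30% of £157,900 = £47,370
Penalty before surcharge: £47,370 + £7,520 = £54,890
Administrative surcharge: 10% of £54,890 = £5,489
Total penalty: £54,890 + £5,489 = £60,379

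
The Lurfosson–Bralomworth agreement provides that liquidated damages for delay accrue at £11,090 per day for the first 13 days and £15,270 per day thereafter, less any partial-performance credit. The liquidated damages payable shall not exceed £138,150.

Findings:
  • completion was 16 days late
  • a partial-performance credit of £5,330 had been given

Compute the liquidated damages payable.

£138,150

First 13 days: 13 × £11,090 = £144,170
Remaining days: (16 − 13) × £15,270 = £45,810
Accrued per-day damages: £144,170 + £45,810 = £189,980
Less partial-performance credit: £189,980 − £5,330 = £184,650
Cap at £138,150: £184,650 exceeds the cap → £138,150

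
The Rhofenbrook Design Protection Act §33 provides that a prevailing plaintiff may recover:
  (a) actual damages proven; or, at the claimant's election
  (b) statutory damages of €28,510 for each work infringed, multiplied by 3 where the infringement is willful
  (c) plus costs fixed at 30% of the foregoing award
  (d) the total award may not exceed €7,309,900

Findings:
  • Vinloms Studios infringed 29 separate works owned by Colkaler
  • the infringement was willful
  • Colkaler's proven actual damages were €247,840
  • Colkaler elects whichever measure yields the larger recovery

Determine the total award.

Statutory damages: 29 × €28,510 = €826,790
Trebled: 3 × €826,790 = €2,480,370
Greater of actual damages (€247,840) or enhanced statutory damages (€2,480,370): €2,480,370
Costs: 30% of €2,480,370 = €744,111
Award plus costs: €2,480,370 + €744,111 = €3,224,481
Cap at €7,309,900: €3,224,481 is within the cap, no reduction.

€3,224,481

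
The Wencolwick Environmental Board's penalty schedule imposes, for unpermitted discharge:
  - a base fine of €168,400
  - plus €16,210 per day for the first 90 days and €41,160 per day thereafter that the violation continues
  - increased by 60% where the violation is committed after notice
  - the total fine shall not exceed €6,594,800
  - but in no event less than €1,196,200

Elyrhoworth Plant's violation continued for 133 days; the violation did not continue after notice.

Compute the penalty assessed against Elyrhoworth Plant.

€3,397,180

First 90 days: 90 × €16,210 = €1,458,900
Remaining days: (133 − 90) × €41,160 = €1,769,880
Per-day component: €1,458,900 + €1,769,880 = €3,228,780
Base plus per-day: €168,400 + €3,228,780 = €3,397,180
The violation did not continue after notice: no 60% increase.
Cap at €6,594,800: €3,397,180 is within the cap, no reduction.
Minimum €1,196,200: €3,397,180 meets the minimum, no increase.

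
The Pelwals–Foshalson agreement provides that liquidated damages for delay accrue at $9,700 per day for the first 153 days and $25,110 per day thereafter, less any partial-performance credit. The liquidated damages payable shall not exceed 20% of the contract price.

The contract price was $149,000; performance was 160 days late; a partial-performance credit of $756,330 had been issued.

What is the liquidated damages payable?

First 153 days: 153 × $9,700 = $1,484,100
Remaining days: (160 − 153) × $25,110 = $175,770
Accrued per-day damages: $1,484,100 + $175,770 = $1,659,870
Less partial-performance credit: $1,659,870 − $756,330 = $903,540
Cap: 20% of $149,000 = $29,800
Cap at $29,800: $903,540 exceeds the cap → $29,800

$29,800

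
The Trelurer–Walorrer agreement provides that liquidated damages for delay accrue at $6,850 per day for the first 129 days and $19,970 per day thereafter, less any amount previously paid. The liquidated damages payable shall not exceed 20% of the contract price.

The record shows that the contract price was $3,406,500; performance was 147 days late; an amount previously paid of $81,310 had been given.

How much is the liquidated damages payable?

First 129 days: 129 × $6,850 = $883,650
Remaining days: (147 − 129) × $19,970 = $359,460
Accrued per-day damages: $883,650 + $359,460 = $1,243,110
Less amount previously paid: $1,243,110 − $81,310 = $1,161,800
Cap: 20% of $3,406,500 = $681,300
Cap at $681,300: $1,161,800 exceeds the cap → $681,300

$681,300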